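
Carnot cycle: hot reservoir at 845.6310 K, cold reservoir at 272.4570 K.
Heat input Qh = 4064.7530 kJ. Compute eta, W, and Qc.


eta = 1 - 272.4570/845.6310 = 0.6778
W = 0.6778 * 4064.7530 = 2755.1151 kJ
Qc = 4064.7530 - 2755.1151 = 1309.6379 kJ

eta = 67.7806%, W = 2755.1151 kJ, Qc = 1309.6379 kJ


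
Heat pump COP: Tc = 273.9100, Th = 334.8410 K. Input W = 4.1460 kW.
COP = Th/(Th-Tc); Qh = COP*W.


COP = 334.8410 / 60.9310 = 5.4954
Qh = 5.4954 * 4.1460 = 22.7840 kW

COP = 5.4954, Qh = 22.7840 kW


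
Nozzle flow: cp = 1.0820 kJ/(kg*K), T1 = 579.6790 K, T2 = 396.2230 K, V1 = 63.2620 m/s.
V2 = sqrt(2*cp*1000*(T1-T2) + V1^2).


dT = 183.4560 K
2*cp*1000*dT = 396998.7840
V1^2 = 4002.0806
V2 = sqrt(401000.8646) = 633.2463 m/s

633.2463 m/s


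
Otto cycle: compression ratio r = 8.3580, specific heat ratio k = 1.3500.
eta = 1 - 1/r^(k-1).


r^(k-1) = 2.1025
eta = 1 - 1/2.1025 = 0.5244 = 52.4376%

52.4376%


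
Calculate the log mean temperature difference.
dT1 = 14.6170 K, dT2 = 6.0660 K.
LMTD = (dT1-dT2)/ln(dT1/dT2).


dT1/dT2 = 2.4097
ln(dT1/dT2) = 0.8795
LMTD = 8.5510 / 0.8795 = 9.7227 K

9.7227 K


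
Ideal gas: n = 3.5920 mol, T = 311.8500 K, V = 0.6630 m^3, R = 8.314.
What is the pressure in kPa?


P = nRT/V = 3.5920 * 8.314 * 311.8500 / 0.6630
= 9313.0535 / 0.6630 = 14046.8378 Pa = 14.0468 kPa

14.0468 kPa


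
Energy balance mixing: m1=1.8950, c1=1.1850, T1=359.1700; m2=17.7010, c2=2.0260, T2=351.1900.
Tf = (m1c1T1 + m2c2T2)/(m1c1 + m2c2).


num = 13400.9983
den = 38.1078
Tf = 351.6602 K

351.6602 K


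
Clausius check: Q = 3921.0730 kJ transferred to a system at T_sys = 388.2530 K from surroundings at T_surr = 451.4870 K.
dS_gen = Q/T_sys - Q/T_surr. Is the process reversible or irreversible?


dS_sys = 3921.0730/388.2530 = 10.0993 kJ/K
dS_surr = -3921.0730/451.4870 = -8.6848 kJ/K
dS_gen = 10.0993 - 8.6848 = 1.4145 kJ/K (irreversible)

dS_gen = 1.4145 kJ/K, irreversible


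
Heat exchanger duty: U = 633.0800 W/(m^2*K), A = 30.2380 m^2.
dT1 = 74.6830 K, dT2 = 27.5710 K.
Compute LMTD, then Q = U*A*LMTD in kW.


LMTD = 47.2780 K
Q = 633.0800 * 30.2380 * 47.2780 = 905046.9879 W = 905.0470 kW

905.0470 kW


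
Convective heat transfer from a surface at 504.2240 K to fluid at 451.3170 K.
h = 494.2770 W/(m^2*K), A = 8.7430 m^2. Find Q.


dT = 52.9070 K
Q = 494.2770 * 8.7430 * 52.9070 = 228635.6858 W

228635.6858 W


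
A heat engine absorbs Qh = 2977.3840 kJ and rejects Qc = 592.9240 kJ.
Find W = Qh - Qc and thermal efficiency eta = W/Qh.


W = 2977.3840 - 592.9240 = 2384.4600 kJ
eta = 2384.4600 / 2977.3840 = 0.8009 = 80.0857%

W = 2384.4600 kJ, eta = 80.0857%


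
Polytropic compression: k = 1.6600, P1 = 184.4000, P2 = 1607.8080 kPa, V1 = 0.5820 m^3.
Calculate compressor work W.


(k-1)/k = 0.3976
(P2/P1)^exp = 2.3655
W = 2.5152 * 184.4000 * 0.5820 * (2.3655 - 1) = 368.5870 kJ

368.5870 kJ


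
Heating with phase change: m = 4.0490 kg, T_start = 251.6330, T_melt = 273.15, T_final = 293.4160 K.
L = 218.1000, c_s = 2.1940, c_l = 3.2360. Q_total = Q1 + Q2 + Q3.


Q1 (sensible, solid) = 4.0490 * 2.1940 * 21.5170 = 191.1464 kJ
Q2 (latent) = 4.0490 * 218.1000 = 883.0869 kJ
Q3 (sensible, liquid) = 4.0490 * 3.2360 * 20.2660 = 265.5366 kJ
Q_total = 1339.7699 kJ

1339.7699 kJ


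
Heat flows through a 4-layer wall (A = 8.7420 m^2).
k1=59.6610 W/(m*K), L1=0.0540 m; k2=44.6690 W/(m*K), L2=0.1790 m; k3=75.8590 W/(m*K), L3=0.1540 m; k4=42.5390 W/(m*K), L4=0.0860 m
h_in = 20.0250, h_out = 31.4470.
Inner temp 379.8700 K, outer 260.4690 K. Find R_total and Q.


R_conv_in = 1/(20.0250*8.7420) = 0.0057
R_1 = 0.0540/(59.6610*8.7420) = 0.0001
R_2 = 0.1790/(44.6690*8.7420) = 0.0005
R_3 = 0.1540/(75.8590*8.7420) = 0.0002
R_4 = 0.0860/(42.5390*8.7420) = 0.0002
R_conv_out = 1/(31.4470*8.7420) = 0.0036
R_total = 0.0104 K/W
Q = 119.4010 / 0.0104 = 11508.1511 W

R_total = 0.0104 K/W, Q = 11508.1511 W


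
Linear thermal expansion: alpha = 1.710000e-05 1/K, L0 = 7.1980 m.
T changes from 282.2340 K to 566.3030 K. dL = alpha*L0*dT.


dT = 284.0690 K
dL = 1.710000e-05 * 7.1980 * 284.0690 = 0.034965 m
L_final = 7.232965 m

dL = 0.034965 m


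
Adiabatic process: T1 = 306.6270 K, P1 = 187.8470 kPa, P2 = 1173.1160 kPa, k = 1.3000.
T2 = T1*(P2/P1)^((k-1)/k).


(k-1)/k = 0.2308
(P2/P1)^exp = 1.5261
T2 = 306.6270 * 1.5261 = 467.9460 K

467.9460 K


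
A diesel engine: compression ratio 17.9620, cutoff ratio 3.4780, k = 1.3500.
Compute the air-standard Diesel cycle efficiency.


r^(k-1) = 2.7480
rc^k = 5.3802
eta = 0.5235 = 52.3536%

52.3536%


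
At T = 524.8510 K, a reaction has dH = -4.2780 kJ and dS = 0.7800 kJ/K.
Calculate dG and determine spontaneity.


T*dS = 524.8510 * 0.7800 = 409.3838 kJ
dG = -4.2780 - 409.3838 = -413.6618 kJ (spontaneous)

dG = -413.6618 kJ, spontaneous


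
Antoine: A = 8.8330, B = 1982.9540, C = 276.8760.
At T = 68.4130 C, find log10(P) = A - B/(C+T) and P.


C+T = 345.2890
B/(C+T) = 5.7429
log10(P) = 8.8330 - 5.7429 = 3.0901
P = 10^3.0901 = 1230.6029 mmHg

1230.6029 mmHg


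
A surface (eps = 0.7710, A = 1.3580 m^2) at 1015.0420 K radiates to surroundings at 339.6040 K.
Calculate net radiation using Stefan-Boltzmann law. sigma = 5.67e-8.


T^4 = 1.0615e+12
Tsurr^4 = 1.3301e+10
Q = 0.7710 * 5.67e-8 * 1.3580 * 1.0482e+12 = 62229.6153 W

62229.6153 W


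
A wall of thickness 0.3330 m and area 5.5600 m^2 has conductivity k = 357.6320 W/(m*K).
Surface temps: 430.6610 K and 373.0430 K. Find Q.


dT = 57.6180 K
Q = 357.6320 * 5.5600 * 57.6180 / 0.3330 = 344052.8096 W

344052.8096 W


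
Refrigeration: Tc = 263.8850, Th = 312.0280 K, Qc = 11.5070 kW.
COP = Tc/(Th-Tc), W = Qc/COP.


COP = 263.8850 / 48.1430 = 5.4813
W = 11.5070 / 5.4813 = 2.0993 kW

COP = 5.4813, W = 2.0993 kW


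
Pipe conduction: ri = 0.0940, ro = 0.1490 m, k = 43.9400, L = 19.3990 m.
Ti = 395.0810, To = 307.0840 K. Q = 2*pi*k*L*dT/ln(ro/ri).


dT = 87.9970 K
ln(ro/ri) = 0.4607
Q = 2*pi*43.9400*19.3990*87.9970 / 0.4607 = 1023091.8343 W

1023091.8343 W


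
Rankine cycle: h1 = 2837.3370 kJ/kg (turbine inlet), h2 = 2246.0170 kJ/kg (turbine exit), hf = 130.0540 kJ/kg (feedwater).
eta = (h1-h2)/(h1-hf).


W = 591.3200 kJ/kg
Q_in = 2707.2830 kJ/kg
eta = 0.2184 = 21.8418%

eta = 21.8418%


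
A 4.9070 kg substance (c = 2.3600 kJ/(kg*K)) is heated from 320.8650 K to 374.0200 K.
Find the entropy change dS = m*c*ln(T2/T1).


T2/T1 = 1.1657
ln(T2/T1) = 0.1533
dS = 4.9070 * 2.3600 * 0.1533 = 1.7752 kJ/K

1.7752 kJ/K


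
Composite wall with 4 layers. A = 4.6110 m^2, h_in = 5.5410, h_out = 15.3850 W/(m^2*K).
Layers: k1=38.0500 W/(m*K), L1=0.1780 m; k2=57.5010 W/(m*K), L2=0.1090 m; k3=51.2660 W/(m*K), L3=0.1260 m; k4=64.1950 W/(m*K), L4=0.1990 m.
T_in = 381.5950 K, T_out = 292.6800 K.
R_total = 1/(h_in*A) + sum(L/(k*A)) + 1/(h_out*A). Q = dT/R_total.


R_conv_in = 1/(5.5410*4.6110) = 0.0391
R_1 = 0.1780/(38.0500*4.6110) = 0.0010
R_2 = 0.1090/(57.5010*4.6110) = 0.0004
R_3 = 0.1260/(51.2660*4.6110) = 0.0005
R_4 = 0.1990/(64.1950*4.6110) = 0.0007
R_conv_out = 1/(15.3850*4.6110) = 0.0141
R_total = 0.0559 K/W
Q = 88.9150 / 0.0559 = 1591.5487 W

R_total = 0.0559 K/W, Q = 1591.5487 W


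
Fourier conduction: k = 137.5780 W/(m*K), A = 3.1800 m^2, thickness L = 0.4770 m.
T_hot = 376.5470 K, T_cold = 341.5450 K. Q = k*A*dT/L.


dT = 35.0020 K
Q = 137.5780 * 3.1800 * 35.0020 / 0.4770 = 32103.3677 W

32103.3677 W


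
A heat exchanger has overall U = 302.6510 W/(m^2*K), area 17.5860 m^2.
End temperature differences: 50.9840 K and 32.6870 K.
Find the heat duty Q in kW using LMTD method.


LMTD = 41.1599 K
Q = 302.6510 * 17.5860 * 41.1599 = 219070.3911 W = 219.0704 kW

219.0704 kW


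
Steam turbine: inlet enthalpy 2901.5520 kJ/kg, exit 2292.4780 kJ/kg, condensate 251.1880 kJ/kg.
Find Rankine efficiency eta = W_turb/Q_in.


W = 609.0740 kJ/kg
Q_in = 2650.3640 kJ/kg
eta = 0.2298 = 22.9808%

eta = 22.9808%


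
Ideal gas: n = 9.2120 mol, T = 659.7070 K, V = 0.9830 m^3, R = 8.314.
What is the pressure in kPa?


P = nRT/V = 9.2120 * 8.314 * 659.7070 / 0.9830
= 50526.0144 / 0.9830 = 51399.8112 Pa = 51.3998 kPa

51.3998 kPa


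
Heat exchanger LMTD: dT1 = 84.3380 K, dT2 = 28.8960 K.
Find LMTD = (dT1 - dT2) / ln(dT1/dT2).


dT1/dT2 = 2.9187
ln(dT1/dT2) = 1.0711
LMTD = 55.4420 / 1.0711 = 51.7603 K

51.7603 K


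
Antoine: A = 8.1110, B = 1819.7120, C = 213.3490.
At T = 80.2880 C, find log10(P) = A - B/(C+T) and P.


C+T = 293.6370
B/(C+T) = 6.1971
log10(P) = 8.1110 - 6.1971 = 1.9139
P = 10^1.9139 = 82.0072 mmHg

82.0072 mmHg


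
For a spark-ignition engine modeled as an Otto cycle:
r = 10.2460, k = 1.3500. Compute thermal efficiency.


r^(k-1) = 2.2578
eta = 1 - 1/2.2578 = 0.5571 = 55.7100%

55.7100%


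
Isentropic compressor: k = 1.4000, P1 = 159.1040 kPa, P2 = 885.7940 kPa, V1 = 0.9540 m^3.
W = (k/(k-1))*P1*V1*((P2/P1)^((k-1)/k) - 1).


(k-1)/k = 0.2857
(P2/P1)^exp = 1.6332
W = 3.5000 * 159.1040 * 0.9540 * (1.6332 - 1) = 336.3943 kJ

336.3943 kJ


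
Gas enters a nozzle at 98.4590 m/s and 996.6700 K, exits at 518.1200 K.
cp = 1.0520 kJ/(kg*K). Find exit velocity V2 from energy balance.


dT = 478.5500 K
2*cp*1000*dT = 1006869.2000
V1^2 = 9694.1747
V2 = sqrt(1016563.3747) = 1008.2477 m/s

1008.2477 m/s


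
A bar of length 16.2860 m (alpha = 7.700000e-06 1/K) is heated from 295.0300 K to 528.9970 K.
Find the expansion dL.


dT = 233.9670 K
dL = 7.700000e-06 * 16.2860 * 233.9670 = 0.029340 m
L_final = 16.315340 m

dL = 0.029340 m


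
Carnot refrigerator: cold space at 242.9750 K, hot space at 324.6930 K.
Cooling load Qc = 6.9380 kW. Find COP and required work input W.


COP = 242.9750 / 81.7180 = 2.9733
W = 6.9380 / 2.9733 = 2.3334 kW

COP = 2.9733, W = 2.3334 kW


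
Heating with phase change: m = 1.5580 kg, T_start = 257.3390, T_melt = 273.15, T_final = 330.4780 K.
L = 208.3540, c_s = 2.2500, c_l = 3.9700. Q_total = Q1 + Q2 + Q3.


Q1 (sensible, solid) = 1.5580 * 2.2500 * 15.8110 = 55.4255 kJ
Q2 (latent) = 1.5580 * 208.3540 = 324.6155 kJ
Q3 (sensible, liquid) = 1.5580 * 3.9700 * 57.3280 = 354.5886 kJ
Q_total = 734.6296 kJ

734.6296 kJ


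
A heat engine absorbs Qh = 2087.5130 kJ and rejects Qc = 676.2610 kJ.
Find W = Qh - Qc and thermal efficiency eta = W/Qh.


W = 2087.5130 - 676.2610 = 1411.2520 kJ
eta = 1411.2520 / 2087.5130 = 0.6760 = 67.6045%

W = 1411.2520 kJ, eta = 67.6045%


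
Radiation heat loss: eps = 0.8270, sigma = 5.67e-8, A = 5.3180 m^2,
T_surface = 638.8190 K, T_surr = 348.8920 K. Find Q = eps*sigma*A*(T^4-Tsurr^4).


T^4 = 1.6654e+11
Tsurr^4 = 1.4817e+10
Q = 0.8270 * 5.67e-8 * 5.3180 * 1.5172e+11 = 37833.8018 W

37833.8018 W


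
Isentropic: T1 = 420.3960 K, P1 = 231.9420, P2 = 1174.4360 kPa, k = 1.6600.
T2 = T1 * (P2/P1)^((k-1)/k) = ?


(k-1)/k = 0.3976
(P2/P1)^exp = 1.9058
T2 = 420.3960 * 1.9058 = 801.2003 K

801.2003 K


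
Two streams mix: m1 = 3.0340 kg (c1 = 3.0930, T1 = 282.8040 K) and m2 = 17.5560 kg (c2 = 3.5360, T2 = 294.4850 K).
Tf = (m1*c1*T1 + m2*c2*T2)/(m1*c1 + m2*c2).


num = 20934.9231
den = 71.4622
Tf = 292.9511 K

292.9511 K


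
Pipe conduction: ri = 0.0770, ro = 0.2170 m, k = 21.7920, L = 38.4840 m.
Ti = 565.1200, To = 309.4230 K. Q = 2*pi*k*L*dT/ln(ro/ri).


dT = 255.6970 K
ln(ro/ri) = 1.0361
Q = 2*pi*21.7920*38.4840*255.6970 / 1.0361 = 1300422.5909 W

1300422.5909 W


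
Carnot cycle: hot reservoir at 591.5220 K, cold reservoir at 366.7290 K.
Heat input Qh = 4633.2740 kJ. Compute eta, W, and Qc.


eta = 1 - 366.7290/591.5220 = 0.3800
W = 0.3800 * 4633.2740 = 1760.7588 kJ
Qc = 4633.2740 - 1760.7588 = 2872.5152 kJ

eta = 38.0025%, W = 1760.7588 kJ, Qc = 2872.5152 kJ


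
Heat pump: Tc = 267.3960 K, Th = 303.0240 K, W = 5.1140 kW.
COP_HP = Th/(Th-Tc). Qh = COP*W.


COP = 303.0240 / 35.6280 = 8.5052
Qh = 8.5052 * 5.1140 = 43.4957 kW

COP = 8.5052, Qh = 43.4957 kW


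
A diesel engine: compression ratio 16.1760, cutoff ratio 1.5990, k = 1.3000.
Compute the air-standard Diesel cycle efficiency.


r^(k-1) = 2.3049
rc^k = 1.8408
eta = 0.5316 = 53.1561%

53.1561%


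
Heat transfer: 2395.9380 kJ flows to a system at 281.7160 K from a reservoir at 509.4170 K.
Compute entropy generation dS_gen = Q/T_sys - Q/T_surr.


dS_sys = 2395.9380/281.7160 = 8.5048 kJ/K
dS_surr = -2395.9380/509.4170 = -4.7033 kJ/K
dS_gen = 8.5048 - 4.7033 = 3.8015 kJ/K (irreversible)

dS_gen = 3.8015 kJ/K, irreversible


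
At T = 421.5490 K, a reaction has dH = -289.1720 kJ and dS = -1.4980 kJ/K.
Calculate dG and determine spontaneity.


T*dS = 421.5490 * -1.4980 = -631.4804 kJ
dG = -289.1720 + 631.4804 = 342.3084 kJ (non-spontaneous)

dG = 342.3084 kJ, non-spontaneous


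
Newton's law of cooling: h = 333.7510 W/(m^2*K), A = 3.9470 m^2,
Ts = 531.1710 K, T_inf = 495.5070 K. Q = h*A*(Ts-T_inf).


dT = 35.6640 K
Q = 333.7510 * 3.9470 * 35.6640 = 46980.7292 W

46980.7292 W


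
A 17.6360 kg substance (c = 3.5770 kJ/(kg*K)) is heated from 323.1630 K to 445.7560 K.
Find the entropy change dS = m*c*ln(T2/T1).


T2/T1 = 1.3794
ln(T2/T1) = 0.3216
dS = 17.6360 * 3.5770 * 0.3216 = 20.2887 kJ/K

20.2887 kJ/K


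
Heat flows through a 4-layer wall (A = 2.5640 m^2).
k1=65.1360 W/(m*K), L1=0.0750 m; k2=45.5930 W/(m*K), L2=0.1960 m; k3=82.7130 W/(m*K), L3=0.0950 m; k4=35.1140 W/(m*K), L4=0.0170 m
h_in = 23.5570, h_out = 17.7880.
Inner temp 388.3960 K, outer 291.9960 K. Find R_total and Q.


R_conv_in = 1/(23.5570*2.5640) = 0.0166
R_1 = 0.0750/(65.1360*2.5640) = 0.0004
R_2 = 0.1960/(45.5930*2.5640) = 0.0017
R_3 = 0.0950/(82.7130*2.5640) = 0.0004
R_4 = 0.0170/(35.1140*2.5640) = 0.0002
R_conv_out = 1/(17.7880*2.5640) = 0.0219
R_total = 0.0412 K/W
Q = 96.4000 / 0.0412 = 2337.2806 W

R_total = 0.0412 K/W, Q = 2337.2806 W


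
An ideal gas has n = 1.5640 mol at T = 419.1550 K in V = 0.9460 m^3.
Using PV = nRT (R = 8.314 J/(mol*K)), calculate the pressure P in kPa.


P = nRT/V = 1.5640 * 8.314 * 419.1550 / 0.9460
= 5450.3127 / 0.9460 = 5761.4299 Pa = 5.7614 kPa

5.7614 kPa


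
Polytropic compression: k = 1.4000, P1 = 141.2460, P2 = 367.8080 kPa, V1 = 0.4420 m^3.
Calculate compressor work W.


(k-1)/k = 0.2857
(P2/P1)^exp = 1.3145
W = 3.5000 * 141.2460 * 0.4420 * (1.3145 - 1) = 68.7174 kJ

68.7174 kJ


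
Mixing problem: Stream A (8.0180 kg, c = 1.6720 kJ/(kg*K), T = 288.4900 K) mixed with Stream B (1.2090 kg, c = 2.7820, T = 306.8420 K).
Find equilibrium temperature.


num = 4899.5687
den = 16.7695
Tf = 292.1708 K

292.1708 K


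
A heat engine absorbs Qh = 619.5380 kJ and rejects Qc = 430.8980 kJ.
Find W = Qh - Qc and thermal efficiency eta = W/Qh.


W = 619.5380 - 430.8980 = 188.6400 kJ
eta = 188.6400 / 619.5380 = 0.3045 = 30.4485%

W = 188.6400 kJ, eta = 30.4485%


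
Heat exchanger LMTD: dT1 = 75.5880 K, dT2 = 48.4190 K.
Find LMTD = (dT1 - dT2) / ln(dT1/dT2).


dT1/dT2 = 1.5611
ln(dT1/dT2) = 0.4454
LMTD = 27.1690 / 0.4454 = 60.9984 K

60.9984 K


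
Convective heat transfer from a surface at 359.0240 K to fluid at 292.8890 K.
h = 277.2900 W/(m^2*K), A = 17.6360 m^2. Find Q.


dT = 66.1350 K
Q = 277.2900 * 17.6360 * 66.1350 = 323419.0937 W

323419.0937 W


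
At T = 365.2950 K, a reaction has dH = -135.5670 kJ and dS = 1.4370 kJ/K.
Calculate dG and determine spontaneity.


T*dS = 365.2950 * 1.4370 = 524.9289 kJ
dG = -135.5670 - 524.9289 = -660.4959 kJ (spontaneous)

dG = -660.4959 kJ, spontaneous


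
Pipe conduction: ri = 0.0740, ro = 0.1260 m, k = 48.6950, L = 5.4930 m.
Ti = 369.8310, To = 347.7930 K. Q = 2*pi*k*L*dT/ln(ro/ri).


dT = 22.0380 K
ln(ro/ri) = 0.5322
Q = 2*pi*48.6950*5.4930*22.0380 / 0.5322 = 69591.6968 W

69591.6968 W


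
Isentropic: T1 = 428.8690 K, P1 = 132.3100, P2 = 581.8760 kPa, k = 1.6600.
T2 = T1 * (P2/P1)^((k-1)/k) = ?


(k-1)/k = 0.3976
(P2/P1)^exp = 1.8020
T2 = 428.8690 * 1.8020 = 772.8048 K

772.8048 K


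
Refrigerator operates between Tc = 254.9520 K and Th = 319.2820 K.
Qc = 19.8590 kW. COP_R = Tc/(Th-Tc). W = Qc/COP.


COP = 254.9520 / 64.3300 = 3.9632
W = 19.8590 / 3.9632 = 5.0109 kW

COP = 3.9632, W = 5.0109 kW


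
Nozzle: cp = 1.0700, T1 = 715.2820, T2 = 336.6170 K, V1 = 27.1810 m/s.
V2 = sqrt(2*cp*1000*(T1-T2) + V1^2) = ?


dT = 378.6650 K
2*cp*1000*dT = 810343.1000
V1^2 = 738.8068
V2 = sqrt(811081.9068) = 900.6009 m/s

900.6009 m/s


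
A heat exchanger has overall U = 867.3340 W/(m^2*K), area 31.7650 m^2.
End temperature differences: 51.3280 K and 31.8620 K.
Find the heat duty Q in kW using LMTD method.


LMTD = 40.8244 K
Q = 867.3340 * 31.7650 * 40.8244 = 1124748.3372 W = 1124.7483 kW

1124.7483 kW


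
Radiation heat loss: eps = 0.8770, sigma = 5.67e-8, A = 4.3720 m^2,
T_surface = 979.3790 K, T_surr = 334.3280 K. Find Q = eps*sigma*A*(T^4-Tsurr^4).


T^4 = 9.2003e+11
Tsurr^4 = 1.2494e+10
Q = 0.8770 * 5.67e-8 * 4.3720 * 9.0754e+11 = 197300.4106 W

197300.4106 W


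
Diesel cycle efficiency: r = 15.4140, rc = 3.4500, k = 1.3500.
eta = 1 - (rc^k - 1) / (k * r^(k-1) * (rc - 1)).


r^(k-1) = 2.6048
rc^k = 5.3218
eta = 0.4984 = 49.8361%

49.8361%


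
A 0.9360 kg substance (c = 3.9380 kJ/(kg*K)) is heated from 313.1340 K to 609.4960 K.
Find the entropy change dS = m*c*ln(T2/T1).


T2/T1 = 1.9464
ln(T2/T1) = 0.6660
dS = 0.9360 * 3.9380 * 0.6660 = 2.4549 kJ/K

2.4549 kJ/K


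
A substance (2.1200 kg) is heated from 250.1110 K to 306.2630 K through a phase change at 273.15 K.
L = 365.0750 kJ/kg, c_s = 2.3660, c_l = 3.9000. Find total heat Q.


Q1 (sensible, solid) = 2.1200 * 2.3660 * 23.0390 = 115.5618 kJ
Q2 (latent) = 2.1200 * 365.0750 = 773.9590 kJ
Q3 (sensible, liquid) = 2.1200 * 3.9000 * 33.1130 = 273.7783 kJ
Q_total = 1163.2991 kJ

1163.2991 kJ


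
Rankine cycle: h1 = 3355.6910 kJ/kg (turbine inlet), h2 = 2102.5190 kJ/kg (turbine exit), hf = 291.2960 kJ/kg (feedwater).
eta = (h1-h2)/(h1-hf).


W = 1253.1720 kJ/kg
Q_in = 3064.3950 kJ/kg
eta = 0.4089 = 40.8946%

eta = 40.8946%


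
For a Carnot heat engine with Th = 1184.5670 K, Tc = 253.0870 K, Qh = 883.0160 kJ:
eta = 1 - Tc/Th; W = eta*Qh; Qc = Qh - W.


eta = 1 - 253.0870/1184.5670 = 0.7863
W = 0.7863 * 883.0160 = 694.3565 kJ
Qc = 883.0160 - 694.3565 = 188.6595 kJ

eta = 78.6346%, W = 694.3565 kJ, Qc = 188.6595 kJ


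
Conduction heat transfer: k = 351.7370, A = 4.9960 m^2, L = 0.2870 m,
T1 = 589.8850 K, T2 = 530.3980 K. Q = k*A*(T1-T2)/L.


dT = 59.4870 K
Q = 351.7370 * 4.9960 * 59.4870 / 0.2870 = 364234.1445 W

364234.1445 W


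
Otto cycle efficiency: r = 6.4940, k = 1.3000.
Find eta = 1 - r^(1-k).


r^(k-1) = 1.7529
eta = 1 - 1/1.7529 = 0.4295 = 42.9512%

42.9512%


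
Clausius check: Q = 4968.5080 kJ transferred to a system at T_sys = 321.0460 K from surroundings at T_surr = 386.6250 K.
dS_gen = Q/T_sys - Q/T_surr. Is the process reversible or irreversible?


dS_sys = 4968.5080/321.0460 = 15.4760 kJ/K
dS_surr = -4968.5080/386.6250 = -12.8510 kJ/K
dS_gen = 15.4760 - 12.8510 = 2.6250 kJ/K (irreversible)

dS_gen = 2.6250 kJ/K, irreversible


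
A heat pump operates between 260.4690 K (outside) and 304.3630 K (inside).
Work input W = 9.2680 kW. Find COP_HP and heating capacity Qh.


COP = 304.3630 / 43.8940 = 6.9340
Qh = 6.9340 * 9.2680 = 64.2647 kW

COP = 6.9340, Qh = 64.2647 kW


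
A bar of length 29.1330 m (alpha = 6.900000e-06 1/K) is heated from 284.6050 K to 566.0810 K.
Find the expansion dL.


dT = 281.4760 K
dL = 6.900000e-06 * 29.1330 * 281.4760 = 0.056582 m
L_final = 29.189582 m

dL = 0.056582 m


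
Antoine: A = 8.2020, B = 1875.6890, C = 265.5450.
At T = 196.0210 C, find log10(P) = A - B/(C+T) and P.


C+T = 461.5660
B/(C+T) = 4.0638
log10(P) = 8.2020 - 4.0638 = 4.1382
P = 10^4.1382 = 13748.3202 mmHg

13748.3202 mmHg


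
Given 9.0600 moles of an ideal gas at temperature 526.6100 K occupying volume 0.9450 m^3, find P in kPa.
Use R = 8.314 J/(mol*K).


P = nRT/V = 9.0600 * 8.314 * 526.6100 / 0.9450
= 39666.8140 / 0.9450 = 41975.4645 Pa = 41.9755 kPa

41.9755 kPa


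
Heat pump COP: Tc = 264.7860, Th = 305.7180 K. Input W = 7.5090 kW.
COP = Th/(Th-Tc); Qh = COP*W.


COP = 305.7180 / 40.9320 = 7.4689
Qh = 7.4689 * 7.5090 = 56.0842 kW

COP = 7.4689, Qh = 56.0842 kW


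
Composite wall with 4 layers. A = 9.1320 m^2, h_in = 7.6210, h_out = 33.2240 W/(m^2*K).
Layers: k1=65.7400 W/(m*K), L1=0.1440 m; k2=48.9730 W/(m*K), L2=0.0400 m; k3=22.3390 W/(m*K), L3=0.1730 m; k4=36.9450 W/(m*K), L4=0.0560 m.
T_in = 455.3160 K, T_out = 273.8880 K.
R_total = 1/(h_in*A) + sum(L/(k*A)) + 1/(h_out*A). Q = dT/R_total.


R_conv_in = 1/(7.6210*9.1320) = 0.0144
R_1 = 0.1440/(65.7400*9.1320) = 0.0002
R_2 = 0.0400/(48.9730*9.1320) = 8.9441e-05
R_3 = 0.1730/(22.3390*9.1320) = 0.0008
R_4 = 0.0560/(36.9450*9.1320) = 0.0002
R_conv_out = 1/(33.2240*9.1320) = 0.0033
R_total = 0.0190 K/W
Q = 181.4280 / 0.0190 = 9544.7497 W

R_total = 0.0190 K/W, Q = 9544.7497 W


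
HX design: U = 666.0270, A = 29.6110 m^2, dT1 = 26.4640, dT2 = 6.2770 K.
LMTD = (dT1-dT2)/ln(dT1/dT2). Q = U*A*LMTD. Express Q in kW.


LMTD = 14.0295 K
Q = 666.0270 * 29.6110 * 14.0295 = 276686.6115 W = 276.6866 kW

276.6866 kW


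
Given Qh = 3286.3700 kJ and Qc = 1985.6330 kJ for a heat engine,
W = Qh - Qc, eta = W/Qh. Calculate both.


W = 3286.3700 - 1985.6330 = 1300.7370 kJ
eta = 1300.7370 / 3286.3700 = 0.3958 = 39.5797%

W = 1300.7370 kJ, eta = 39.5797%


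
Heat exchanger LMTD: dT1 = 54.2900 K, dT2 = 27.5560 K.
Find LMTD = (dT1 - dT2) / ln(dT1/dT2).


dT1/dT2 = 1.9702
ln(dT1/dT2) = 0.6781
LMTD = 26.7340 / 0.6781 = 39.4237 K

39.4237 K


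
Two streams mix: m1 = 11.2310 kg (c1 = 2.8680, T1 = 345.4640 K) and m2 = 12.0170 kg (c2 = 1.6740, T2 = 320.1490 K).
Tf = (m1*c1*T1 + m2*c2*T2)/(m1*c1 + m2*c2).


num = 17567.8348
den = 52.3270
Tf = 335.7320 K

335.7320 K


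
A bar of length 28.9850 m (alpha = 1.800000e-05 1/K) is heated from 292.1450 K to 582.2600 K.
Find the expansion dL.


dT = 290.1150 K
dL = 1.800000e-05 * 28.9850 * 290.1150 = 0.151362 m
L_final = 29.136362 m

dL = 0.151362 m


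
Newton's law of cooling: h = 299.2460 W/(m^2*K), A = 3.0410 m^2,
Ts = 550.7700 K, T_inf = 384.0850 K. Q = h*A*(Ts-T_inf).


dT = 166.6850 K
Q = 299.2460 * 3.0410 * 166.6850 = 151684.5311 W

151684.5311 W


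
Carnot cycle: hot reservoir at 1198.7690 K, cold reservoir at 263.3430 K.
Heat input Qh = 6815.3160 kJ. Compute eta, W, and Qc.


eta = 1 - 263.3430/1198.7690 = 0.7803
W = 0.7803 * 6815.3160 = 5318.1420 kJ
Qc = 6815.3160 - 5318.1420 = 1497.1740 kJ

eta = 78.0322%, W = 5318.1420 kJ, Qc = 1497.1740 kJ


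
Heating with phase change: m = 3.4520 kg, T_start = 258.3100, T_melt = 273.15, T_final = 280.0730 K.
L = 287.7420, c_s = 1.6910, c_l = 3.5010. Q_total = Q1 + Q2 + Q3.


Q1 (sensible, solid) = 3.4520 * 1.6910 * 14.8400 = 86.6260 kJ
Q2 (latent) = 3.4520 * 287.7420 = 993.2854 kJ
Q3 (sensible, liquid) = 3.4520 * 3.5010 * 6.9230 = 83.6676 kJ
Q_total = 1163.5790 kJ

1163.5790 kJ


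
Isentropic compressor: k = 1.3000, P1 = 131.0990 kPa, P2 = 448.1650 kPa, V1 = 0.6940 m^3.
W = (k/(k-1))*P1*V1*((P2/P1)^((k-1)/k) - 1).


(k-1)/k = 0.2308
(P2/P1)^exp = 1.3280
W = 4.3333 * 131.0990 * 0.6940 * (1.3280 - 1) = 129.3113 kJ

129.3113 kJ


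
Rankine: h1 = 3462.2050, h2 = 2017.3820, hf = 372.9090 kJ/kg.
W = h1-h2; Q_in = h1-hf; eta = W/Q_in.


W = 1444.8230 kJ/kg
Q_in = 3089.2960 kJ/kg
eta = 0.4677 = 46.7687%

eta = 46.7687%


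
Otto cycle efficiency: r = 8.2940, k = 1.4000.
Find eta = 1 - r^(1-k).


r^(k-1) = 2.3308
eta = 1 - 1/2.3308 = 0.5710 = 57.0963%

57.0963%


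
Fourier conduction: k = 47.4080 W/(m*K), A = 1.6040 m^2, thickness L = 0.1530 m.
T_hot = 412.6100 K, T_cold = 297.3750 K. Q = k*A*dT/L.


dT = 115.2350 K
Q = 47.4080 * 1.6040 * 115.2350 / 0.1530 = 57272.8735 W

57272.8735 W


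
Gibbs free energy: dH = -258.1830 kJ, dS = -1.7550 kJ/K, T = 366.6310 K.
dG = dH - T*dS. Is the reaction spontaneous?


T*dS = 366.6310 * -1.7550 = -643.4374 kJ
dG = -258.1830 + 643.4374 = 385.2544 kJ (non-spontaneous)

dG = 385.2544 kJ, non-spontaneous


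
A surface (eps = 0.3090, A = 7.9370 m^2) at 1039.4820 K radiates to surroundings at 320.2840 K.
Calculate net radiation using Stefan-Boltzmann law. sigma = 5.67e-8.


T^4 = 1.1675e+12
Tsurr^4 = 1.0523e+10
Q = 0.3090 * 5.67e-8 * 7.9370 * 1.1570e+12 = 160891.7352 W

160891.7352 W


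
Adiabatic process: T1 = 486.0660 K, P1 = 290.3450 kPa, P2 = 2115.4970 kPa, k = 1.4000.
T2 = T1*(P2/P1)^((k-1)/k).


(k-1)/k = 0.2857
(P2/P1)^exp = 1.7637
T2 = 486.0660 * 1.7637 = 857.2811 K

857.2811 K


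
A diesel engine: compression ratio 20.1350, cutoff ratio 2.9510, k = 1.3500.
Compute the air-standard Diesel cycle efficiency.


r^(k-1) = 2.8601
rc^k = 4.3098
eta = 0.5606 = 56.0631%

56.0631%


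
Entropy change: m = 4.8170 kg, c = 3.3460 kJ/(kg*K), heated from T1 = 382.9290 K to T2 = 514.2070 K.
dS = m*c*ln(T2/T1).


T2/T1 = 1.3428
ln(T2/T1) = 0.2948
dS = 4.8170 * 3.3460 * 0.2948 = 4.7511 kJ/K

4.7511 kJ/K


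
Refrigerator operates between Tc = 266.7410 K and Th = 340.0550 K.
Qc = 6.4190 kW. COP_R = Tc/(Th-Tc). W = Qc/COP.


COP = 266.7410 / 73.3140 = 3.6383
W = 6.4190 / 3.6383 = 1.7643 kW

COP = 3.6383, W = 1.7643 kW


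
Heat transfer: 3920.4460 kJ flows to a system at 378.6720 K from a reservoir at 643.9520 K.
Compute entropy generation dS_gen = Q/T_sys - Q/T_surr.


dS_sys = 3920.4460/378.6720 = 10.3531 kJ/K
dS_surr = -3920.4460/643.9520 = -6.0881 kJ/K
dS_gen = 10.3531 - 6.0881 = 4.2650 kJ/K (irreversible)

dS_gen = 4.2650 kJ/K, irreversible


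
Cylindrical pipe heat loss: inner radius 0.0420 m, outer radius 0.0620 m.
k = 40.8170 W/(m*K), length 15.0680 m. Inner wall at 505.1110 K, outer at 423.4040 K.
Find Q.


dT = 81.7070 K
ln(ro/ri) = 0.3895
Q = 2*pi*40.8170*15.0680*81.7070 / 0.3895 = 810713.9599 W

810713.9599 W


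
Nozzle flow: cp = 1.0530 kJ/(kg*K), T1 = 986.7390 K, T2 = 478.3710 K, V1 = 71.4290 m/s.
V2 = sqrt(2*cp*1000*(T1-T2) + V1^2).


dT = 508.3680 K
2*cp*1000*dT = 1070623.0080
V1^2 = 5102.1020
V2 = sqrt(1075725.1100) = 1037.1717 m/s

1037.1717 m/s


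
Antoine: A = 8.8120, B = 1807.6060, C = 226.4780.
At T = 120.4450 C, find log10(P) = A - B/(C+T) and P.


C+T = 346.9230
B/(C+T) = 5.2104
log10(P) = 8.8120 - 5.2104 = 3.6016
P = 10^3.6016 = 3995.8080 mmHg

3995.8080 mmHg


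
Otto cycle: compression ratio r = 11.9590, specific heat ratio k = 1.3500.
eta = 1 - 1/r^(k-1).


r^(k-1) = 2.3834
eta = 1 - 1/2.3834 = 0.5804 = 58.0428%

58.0428%


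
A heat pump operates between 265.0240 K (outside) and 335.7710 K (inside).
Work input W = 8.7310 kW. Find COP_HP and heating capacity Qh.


COP = 335.7710 / 70.7470 = 4.7461
Qh = 4.7461 * 8.7310 = 41.4380 kW

COP = 4.7461, Qh = 41.4380 kW


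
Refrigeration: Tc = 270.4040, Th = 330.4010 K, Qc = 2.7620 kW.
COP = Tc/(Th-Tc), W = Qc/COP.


COP = 270.4040 / 59.9970 = 4.5070
W = 2.7620 / 4.5070 = 0.6128 kW

COP = 4.5070, W = 0.6128 kW


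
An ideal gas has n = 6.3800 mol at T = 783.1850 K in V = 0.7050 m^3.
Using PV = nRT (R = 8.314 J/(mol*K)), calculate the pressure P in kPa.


P = nRT/V = 6.3800 * 8.314 * 783.1850 / 0.7050
= 41542.7326 / 0.7050 = 58925.8618 Pa = 58.9259 kPa

58.9259 kPa


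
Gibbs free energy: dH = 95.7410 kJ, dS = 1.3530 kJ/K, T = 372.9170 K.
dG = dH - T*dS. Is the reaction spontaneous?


T*dS = 372.9170 * 1.3530 = 504.5567 kJ
dG = 95.7410 - 504.5567 = -408.8157 kJ (spontaneous)

dG = -408.8157 kJ, spontaneous


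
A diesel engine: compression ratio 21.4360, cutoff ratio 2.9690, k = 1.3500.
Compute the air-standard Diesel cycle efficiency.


r^(k-1) = 2.9235
rc^k = 4.3453
eta = 0.5695 = 56.9513%

56.9513%


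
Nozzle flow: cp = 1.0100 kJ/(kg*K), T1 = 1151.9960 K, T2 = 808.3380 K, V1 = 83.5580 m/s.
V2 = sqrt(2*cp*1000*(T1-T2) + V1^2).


dT = 343.6580 K
2*cp*1000*dT = 694189.1600
V1^2 = 6981.9394
V2 = sqrt(701171.0994) = 837.3596 m/s

837.3596 m/s


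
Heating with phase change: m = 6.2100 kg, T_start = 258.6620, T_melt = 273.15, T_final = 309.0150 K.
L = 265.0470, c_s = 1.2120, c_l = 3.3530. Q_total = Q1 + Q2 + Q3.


Q1 (sensible, solid) = 6.2100 * 1.2120 * 14.4880 = 109.0442 kJ
Q2 (latent) = 6.2100 * 265.0470 = 1645.9419 kJ
Q3 (sensible, liquid) = 6.2100 * 3.3530 * 35.8650 = 746.7857 kJ
Q_total = 2501.7718 kJ

2501.7718 kJ


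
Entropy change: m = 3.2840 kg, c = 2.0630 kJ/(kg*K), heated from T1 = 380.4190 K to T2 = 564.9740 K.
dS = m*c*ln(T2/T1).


T2/T1 = 1.4851
ln(T2/T1) = 0.3955
dS = 3.2840 * 2.0630 * 0.3955 = 2.6795 kJ/K

2.6795 kJ/K


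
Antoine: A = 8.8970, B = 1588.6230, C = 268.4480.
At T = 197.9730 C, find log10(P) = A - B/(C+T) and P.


C+T = 466.4210
B/(C+T) = 3.4060
log10(P) = 8.8970 - 3.4060 = 5.4910
P = 10^5.4910 = 309752.5207 mmHg

309752.5207 mmHg


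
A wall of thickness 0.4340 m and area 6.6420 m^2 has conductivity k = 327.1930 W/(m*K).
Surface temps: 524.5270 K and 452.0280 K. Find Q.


dT = 72.4990 K
Q = 327.1930 * 6.6420 * 72.4990 / 0.4340 = 363032.2119 W

363032.2119 W


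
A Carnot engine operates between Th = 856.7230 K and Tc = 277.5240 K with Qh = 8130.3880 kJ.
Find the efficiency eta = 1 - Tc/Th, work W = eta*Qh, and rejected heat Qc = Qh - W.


eta = 1 - 277.5240/856.7230 = 0.6761
W = 0.6761 * 8130.3880 = 5496.6571 kJ
Qc = 8130.3880 - 5496.6571 = 2633.7309 kJ

eta = 67.6063%, W = 5496.6571 kJ, Qc = 2633.7309 kJ


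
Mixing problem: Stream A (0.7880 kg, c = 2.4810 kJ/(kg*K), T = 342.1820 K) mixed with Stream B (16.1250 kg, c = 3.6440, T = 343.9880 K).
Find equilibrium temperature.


num = 20881.5383
den = 60.7145
Tf = 343.9298 K

343.9298 K


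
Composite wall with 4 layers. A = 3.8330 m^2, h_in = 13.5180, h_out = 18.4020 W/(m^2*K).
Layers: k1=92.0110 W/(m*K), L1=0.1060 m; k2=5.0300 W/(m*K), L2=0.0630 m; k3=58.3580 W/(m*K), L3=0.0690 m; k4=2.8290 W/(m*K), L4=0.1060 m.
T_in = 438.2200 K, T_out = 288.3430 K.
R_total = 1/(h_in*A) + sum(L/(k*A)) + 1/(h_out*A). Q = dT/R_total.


R_conv_in = 1/(13.5180*3.8330) = 0.0193
R_1 = 0.1060/(92.0110*3.8330) = 0.0003
R_2 = 0.0630/(5.0300*3.8330) = 0.0033
R_3 = 0.0690/(58.3580*3.8330) = 0.0003
R_4 = 0.1060/(2.8290*3.8330) = 0.0098
R_conv_out = 1/(18.4020*3.8330) = 0.0142
R_total = 0.0471 K/W
Q = 149.8770 / 0.0471 = 3180.1400 W

R_total = 0.0471 K/W, Q = 3180.1400 W


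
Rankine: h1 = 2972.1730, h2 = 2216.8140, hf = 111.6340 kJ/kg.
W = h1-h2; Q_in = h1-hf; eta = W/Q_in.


W = 755.3590 kJ/kg
Q_in = 2860.5390 kJ/kg
eta = 0.2641 = 26.4062%

eta = 26.4062%


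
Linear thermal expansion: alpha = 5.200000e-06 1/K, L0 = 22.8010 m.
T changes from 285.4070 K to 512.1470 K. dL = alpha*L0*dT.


dT = 226.7400 K
dL = 5.200000e-06 * 22.8010 * 226.7400 = 0.026883 m
L_final = 22.827883 m

dL = 0.026883 m


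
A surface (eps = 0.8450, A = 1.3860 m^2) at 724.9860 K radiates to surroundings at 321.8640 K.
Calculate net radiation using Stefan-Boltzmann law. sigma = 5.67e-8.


T^4 = 2.7626e+11
Tsurr^4 = 1.0732e+10
Q = 0.8450 * 5.67e-8 * 1.3860 * 2.6553e+11 = 17632.4821 W

17632.4821 W


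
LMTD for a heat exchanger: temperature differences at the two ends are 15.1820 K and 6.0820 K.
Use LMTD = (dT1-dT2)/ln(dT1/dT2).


dT1/dT2 = 2.4962
ln(dT1/dT2) = 0.9148
LMTD = 9.1000 / 0.9148 = 9.9478 K

9.9478 K


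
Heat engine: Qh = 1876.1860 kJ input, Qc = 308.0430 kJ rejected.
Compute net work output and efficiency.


W = 1876.1860 - 308.0430 = 1568.1430 kJ
eta = 1568.1430 / 1876.1860 = 0.8358 = 83.5814%

W = 1568.1430 kJ, eta = 83.5814%


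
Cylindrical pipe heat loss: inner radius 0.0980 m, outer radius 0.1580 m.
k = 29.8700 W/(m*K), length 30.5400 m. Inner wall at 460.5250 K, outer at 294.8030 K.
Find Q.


dT = 165.7220 K
ln(ro/ri) = 0.4776
Q = 2*pi*29.8700*30.5400*165.7220 / 0.4776 = 1988725.8382 W

1988725.8382 W


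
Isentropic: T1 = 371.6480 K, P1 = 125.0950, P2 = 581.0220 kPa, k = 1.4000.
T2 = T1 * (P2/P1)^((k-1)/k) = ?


(k-1)/k = 0.2857
(P2/P1)^exp = 1.5508
T2 = 371.6480 * 1.5508 = 576.3545 K

576.3545 K


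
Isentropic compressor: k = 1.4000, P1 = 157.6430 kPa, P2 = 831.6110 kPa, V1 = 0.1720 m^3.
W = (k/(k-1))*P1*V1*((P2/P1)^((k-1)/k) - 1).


(k-1)/k = 0.2857
(P2/P1)^exp = 1.6083
W = 3.5000 * 157.6430 * 0.1720 * (1.6083 - 1) = 57.7244 kJ

57.7244 kJ


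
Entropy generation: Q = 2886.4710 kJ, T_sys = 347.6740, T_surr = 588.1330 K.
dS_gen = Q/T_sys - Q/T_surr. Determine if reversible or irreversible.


dS_sys = 2886.4710/347.6740 = 8.3022 kJ/K
dS_surr = -2886.4710/588.1330 = -4.9079 kJ/K
dS_gen = 8.3022 - 4.9079 = 3.3944 kJ/K (irreversible)

dS_gen = 3.3944 kJ/K, irreversible


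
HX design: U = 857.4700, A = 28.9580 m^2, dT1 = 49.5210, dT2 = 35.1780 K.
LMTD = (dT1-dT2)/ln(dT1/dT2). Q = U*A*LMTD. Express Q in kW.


LMTD = 41.9415 K
Q = 857.4700 * 28.9580 * 41.9415 = 1041434.4775 W = 1041.4345 kW

1041.4345 kW


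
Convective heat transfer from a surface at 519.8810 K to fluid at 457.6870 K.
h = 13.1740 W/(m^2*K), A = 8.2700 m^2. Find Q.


dT = 62.1940 K
Q = 13.1740 * 8.2700 * 62.1940 = 6775.9729 W

6775.9729 W


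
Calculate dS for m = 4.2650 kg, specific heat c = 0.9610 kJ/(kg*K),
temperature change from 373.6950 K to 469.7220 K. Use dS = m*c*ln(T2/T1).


T2/T1 = 1.2570
ln(T2/T1) = 0.2287
dS = 4.2650 * 0.9610 * 0.2287 = 0.9374 kJ/K

0.9374 kJ/K


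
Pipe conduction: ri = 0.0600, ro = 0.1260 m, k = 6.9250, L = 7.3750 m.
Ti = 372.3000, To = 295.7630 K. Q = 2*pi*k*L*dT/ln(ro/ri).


dT = 76.5370 K
ln(ro/ri) = 0.7419
Q = 2*pi*6.9250*7.3750*76.5370 / 0.7419 = 33102.8872 W

33102.8872 W


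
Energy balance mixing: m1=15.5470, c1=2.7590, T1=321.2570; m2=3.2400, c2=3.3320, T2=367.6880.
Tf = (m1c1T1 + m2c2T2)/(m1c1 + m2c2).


num = 17749.4953
den = 53.6899
Tf = 330.5931 K

330.5931 K


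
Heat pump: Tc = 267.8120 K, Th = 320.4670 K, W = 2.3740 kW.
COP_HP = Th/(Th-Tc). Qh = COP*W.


COP = 320.4670 / 52.6550 = 6.0862
Qh = 6.0862 * 2.3740 = 14.4486 kW

COP = 6.0862, Qh = 14.4486 kW


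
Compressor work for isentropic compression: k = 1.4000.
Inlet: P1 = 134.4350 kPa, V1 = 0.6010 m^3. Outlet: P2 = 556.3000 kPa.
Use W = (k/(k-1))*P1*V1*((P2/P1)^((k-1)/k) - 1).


(k-1)/k = 0.2857
(P2/P1)^exp = 1.5005
W = 3.5000 * 134.4350 * 0.6010 * (1.5005 - 1) = 141.5252 kJ

141.5252 kJ


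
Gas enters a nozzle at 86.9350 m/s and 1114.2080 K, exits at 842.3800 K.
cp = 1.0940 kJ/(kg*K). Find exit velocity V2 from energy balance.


dT = 271.8280 K
2*cp*1000*dT = 594759.6640
V1^2 = 7557.6942
V2 = sqrt(602317.3582) = 776.0911 m/s

776.0911 m/s


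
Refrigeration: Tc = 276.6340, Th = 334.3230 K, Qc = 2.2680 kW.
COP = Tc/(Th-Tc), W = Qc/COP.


COP = 276.6340 / 57.6890 = 4.7953
W = 2.2680 / 4.7953 = 0.4730 kW

COP = 4.7953, W = 0.4730 kW


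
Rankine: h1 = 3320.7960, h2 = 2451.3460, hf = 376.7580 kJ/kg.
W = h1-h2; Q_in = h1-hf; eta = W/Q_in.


W = 869.4500 kJ/kg
Q_in = 2944.0380 kJ/kg
eta = 0.2953 = 29.5326%

eta = 29.5326%


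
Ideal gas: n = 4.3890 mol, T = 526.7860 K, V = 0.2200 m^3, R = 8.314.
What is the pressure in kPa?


P = nRT/V = 4.3890 * 8.314 * 526.7860 / 0.2200
= 19222.4981 / 0.2200 = 87374.9911 Pa = 87.3750 kPa

87.3750 kPa


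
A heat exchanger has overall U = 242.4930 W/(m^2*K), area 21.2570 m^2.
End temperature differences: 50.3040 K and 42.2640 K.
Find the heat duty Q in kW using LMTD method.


LMTD = 46.1674 K
Q = 242.4930 * 21.2570 * 46.1674 = 237977.7751 W = 237.9778 kW

237.9778 kW


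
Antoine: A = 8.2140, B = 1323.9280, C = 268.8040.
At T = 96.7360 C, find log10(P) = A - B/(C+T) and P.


C+T = 365.5400
B/(C+T) = 3.6218
log10(P) = 8.2140 - 3.6218 = 4.5922
P = 10^4.5922 = 39098.3420 mmHg

39098.3420 mmHg


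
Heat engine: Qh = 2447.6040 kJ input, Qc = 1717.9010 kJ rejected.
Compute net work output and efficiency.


W = 2447.6040 - 1717.9010 = 729.7030 kJ
eta = 729.7030 / 2447.6040 = 0.2981 = 29.8130%

W = 729.7030 kJ, eta = 29.8130%


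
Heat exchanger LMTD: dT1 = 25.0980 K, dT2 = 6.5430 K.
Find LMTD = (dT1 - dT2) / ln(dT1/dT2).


dT1/dT2 = 3.8359
ln(dT1/dT2) = 1.3444
LMTD = 18.5550 / 1.3444 = 13.8018 K

13.8018 K


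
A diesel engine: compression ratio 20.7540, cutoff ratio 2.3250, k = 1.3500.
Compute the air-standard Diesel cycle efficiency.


r^(k-1) = 2.8906
rc^k = 3.1237
eta = 0.5893 = 58.9266%

58.9266%


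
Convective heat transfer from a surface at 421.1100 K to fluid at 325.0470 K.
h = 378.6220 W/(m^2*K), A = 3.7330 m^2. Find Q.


dT = 96.0630 K
Q = 378.6220 * 3.7330 * 96.0630 = 135775.0528 W

135775.0528 W


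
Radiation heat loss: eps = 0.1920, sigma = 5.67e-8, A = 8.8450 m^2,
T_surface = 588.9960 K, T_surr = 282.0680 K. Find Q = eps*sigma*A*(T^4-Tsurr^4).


T^4 = 1.2035e+11
Tsurr^4 = 6.3302e+09
Q = 0.1920 * 5.67e-8 * 8.8450 * 1.1402e+11 = 10979.0810 W

10979.0810 W


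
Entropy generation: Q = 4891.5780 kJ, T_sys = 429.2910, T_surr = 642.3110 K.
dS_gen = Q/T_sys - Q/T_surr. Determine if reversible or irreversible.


dS_sys = 4891.5780/429.2910 = 11.3946 kJ/K
dS_surr = -4891.5780/642.3110 = -7.6156 kJ/K
dS_gen = 11.3946 - 7.6156 = 3.7790 kJ/K (irreversible)

dS_gen = 3.7790 kJ/K, irreversible


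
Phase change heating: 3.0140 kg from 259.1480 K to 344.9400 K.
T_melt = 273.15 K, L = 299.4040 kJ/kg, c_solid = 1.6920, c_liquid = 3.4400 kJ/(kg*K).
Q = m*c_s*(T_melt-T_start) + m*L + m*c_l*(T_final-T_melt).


Q1 (sensible, solid) = 3.0140 * 1.6920 * 14.0020 = 71.4058 kJ
Q2 (latent) = 3.0140 * 299.4040 = 902.4037 kJ
Q3 (sensible, liquid) = 3.0140 * 3.4400 * 71.7900 = 744.3302 kJ
Q_total = 1718.1397 kJ

1718.1397 kJ


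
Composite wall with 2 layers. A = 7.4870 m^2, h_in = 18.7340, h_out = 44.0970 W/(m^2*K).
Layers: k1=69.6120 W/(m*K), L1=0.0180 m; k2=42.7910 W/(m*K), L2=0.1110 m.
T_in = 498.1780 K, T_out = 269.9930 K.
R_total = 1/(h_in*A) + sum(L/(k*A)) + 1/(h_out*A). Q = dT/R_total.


R_conv_in = 1/(18.7340*7.4870) = 0.0071
R_1 = 0.0180/(69.6120*7.4870) = 3.4537e-05
R_2 = 0.1110/(42.7910*7.4870) = 0.0003
R_conv_out = 1/(44.0970*7.4870) = 0.0030
R_total = 0.0105 K/W
Q = 228.1850 / 0.0105 = 21650.5934 W

R_total = 0.0105 K/W, Q = 21650.5934 W


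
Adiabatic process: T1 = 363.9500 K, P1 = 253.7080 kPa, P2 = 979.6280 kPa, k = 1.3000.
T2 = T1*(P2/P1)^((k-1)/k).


(k-1)/k = 0.2308
(P2/P1)^exp = 1.3658
T2 = 363.9500 * 1.3658 = 497.0960 K

497.0960 K


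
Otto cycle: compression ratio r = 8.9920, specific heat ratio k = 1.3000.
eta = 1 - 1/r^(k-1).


r^(k-1) = 1.9327
eta = 1 - 1/1.9327 = 0.4826 = 48.2580%

48.2580%


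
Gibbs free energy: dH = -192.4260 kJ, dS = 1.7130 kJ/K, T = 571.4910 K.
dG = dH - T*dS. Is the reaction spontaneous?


T*dS = 571.4910 * 1.7130 = 978.9641 kJ
dG = -192.4260 - 978.9641 = -1171.3901 kJ (spontaneous)

dG = -1171.3901 kJ, spontaneous


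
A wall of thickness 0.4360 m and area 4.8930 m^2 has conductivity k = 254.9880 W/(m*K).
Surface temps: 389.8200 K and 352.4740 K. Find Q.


dT = 37.3460 K
Q = 254.9880 * 4.8930 * 37.3460 / 0.4360 = 106869.2009 W

106869.2009 W


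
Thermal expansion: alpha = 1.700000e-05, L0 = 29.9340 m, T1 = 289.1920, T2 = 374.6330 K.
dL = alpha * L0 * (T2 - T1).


dT = 85.4410 K
dL = 1.700000e-05 * 29.9340 * 85.4410 = 0.043479 m
L_final = 29.977479 m

dL = 0.043479 m


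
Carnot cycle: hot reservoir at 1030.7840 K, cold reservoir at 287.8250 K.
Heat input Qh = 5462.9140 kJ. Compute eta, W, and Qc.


eta = 1 - 287.8250/1030.7840 = 0.7208
W = 0.7208 * 5462.9140 = 3937.5089 kJ
Qc = 5462.9140 - 3937.5089 = 1525.4051 kJ

eta = 72.0771%, W = 3937.5089 kJ, Qc = 1525.4051 kJ


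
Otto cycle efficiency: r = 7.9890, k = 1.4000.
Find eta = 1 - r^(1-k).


r^(k-1) = 2.2961
eta = 1 - 1/2.2961 = 0.5645 = 56.4485%

56.4485%


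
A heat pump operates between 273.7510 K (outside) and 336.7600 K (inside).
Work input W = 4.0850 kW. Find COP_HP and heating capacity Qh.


COP = 336.7600 / 63.0090 = 5.3446
Qh = 5.3446 * 4.0850 = 21.8328 kW

COP = 5.3446, Qh = 21.8328 kW
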